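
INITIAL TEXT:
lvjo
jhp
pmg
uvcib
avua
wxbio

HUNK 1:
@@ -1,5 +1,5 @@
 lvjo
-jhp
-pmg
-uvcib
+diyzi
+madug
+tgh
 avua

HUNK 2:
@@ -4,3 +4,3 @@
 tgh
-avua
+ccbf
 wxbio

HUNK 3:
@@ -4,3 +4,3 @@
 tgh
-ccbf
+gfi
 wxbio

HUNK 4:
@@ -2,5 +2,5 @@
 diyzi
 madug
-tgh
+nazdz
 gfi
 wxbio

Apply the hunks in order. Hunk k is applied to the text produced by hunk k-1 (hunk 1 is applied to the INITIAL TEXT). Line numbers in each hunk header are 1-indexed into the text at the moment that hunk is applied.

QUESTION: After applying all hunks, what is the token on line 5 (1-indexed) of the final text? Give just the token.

Hunk 1: at line 1 remove [jhp,pmg,uvcib] add [diyzi,madug,tgh] -> 6 lines: lvjo diyzi madug tgh avua wxbio
Hunk 2: at line 4 remove [avua] add [ccbf] -> 6 lines: lvjo diyzi madug tgh ccbf wxbio
Hunk 3: at line 4 remove [ccbf] add [gfi] -> 6 lines: lvjo diyzi madug tgh gfi wxbio
Hunk 4: at line 2 remove [tgh] add [nazdz] -> 6 lines: lvjo diyzi madug nazdz gfi wxbio
Final line 5: gfi

Answer: gfi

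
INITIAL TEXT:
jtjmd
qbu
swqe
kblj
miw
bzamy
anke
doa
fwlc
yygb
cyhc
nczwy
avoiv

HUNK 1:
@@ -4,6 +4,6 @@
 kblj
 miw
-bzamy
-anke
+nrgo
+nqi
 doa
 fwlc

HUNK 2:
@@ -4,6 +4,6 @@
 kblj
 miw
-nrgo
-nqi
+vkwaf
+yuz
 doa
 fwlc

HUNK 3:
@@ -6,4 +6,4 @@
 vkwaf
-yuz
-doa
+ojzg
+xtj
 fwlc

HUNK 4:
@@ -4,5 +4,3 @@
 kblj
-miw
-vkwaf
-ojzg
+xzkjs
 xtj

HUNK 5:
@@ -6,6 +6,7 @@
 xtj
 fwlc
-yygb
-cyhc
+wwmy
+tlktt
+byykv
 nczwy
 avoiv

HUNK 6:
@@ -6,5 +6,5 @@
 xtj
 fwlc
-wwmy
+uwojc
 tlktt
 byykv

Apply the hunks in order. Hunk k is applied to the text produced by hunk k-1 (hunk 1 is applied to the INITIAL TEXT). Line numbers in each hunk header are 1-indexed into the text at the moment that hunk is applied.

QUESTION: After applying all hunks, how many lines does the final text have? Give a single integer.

Answer: 12

Derivation:
Hunk 1: at line 4 remove [bzamy,anke] add [nrgo,nqi] -> 13 lines: jtjmd qbu swqe kblj miw nrgo nqi doa fwlc yygb cyhc nczwy avoiv
Hunk 2: at line 4 remove [nrgo,nqi] add [vkwaf,yuz] -> 13 lines: jtjmd qbu swqe kblj miw vkwaf yuz doa fwlc yygb cyhc nczwy avoiv
Hunk 3: at line 6 remove [yuz,doa] add [ojzg,xtj] -> 13 lines: jtjmd qbu swqe kblj miw vkwaf ojzg xtj fwlc yygb cyhc nczwy avoiv
Hunk 4: at line 4 remove [miw,vkwaf,ojzg] add [xzkjs] -> 11 lines: jtjmd qbu swqe kblj xzkjs xtj fwlc yygb cyhc nczwy avoiv
Hunk 5: at line 6 remove [yygb,cyhc] add [wwmy,tlktt,byykv] -> 12 lines: jtjmd qbu swqe kblj xzkjs xtj fwlc wwmy tlktt byykv nczwy avoiv
Hunk 6: at line 6 remove [wwmy] add [uwojc] -> 12 lines: jtjmd qbu swqe kblj xzkjs xtj fwlc uwojc tlktt byykv nczwy avoiv
Final line count: 12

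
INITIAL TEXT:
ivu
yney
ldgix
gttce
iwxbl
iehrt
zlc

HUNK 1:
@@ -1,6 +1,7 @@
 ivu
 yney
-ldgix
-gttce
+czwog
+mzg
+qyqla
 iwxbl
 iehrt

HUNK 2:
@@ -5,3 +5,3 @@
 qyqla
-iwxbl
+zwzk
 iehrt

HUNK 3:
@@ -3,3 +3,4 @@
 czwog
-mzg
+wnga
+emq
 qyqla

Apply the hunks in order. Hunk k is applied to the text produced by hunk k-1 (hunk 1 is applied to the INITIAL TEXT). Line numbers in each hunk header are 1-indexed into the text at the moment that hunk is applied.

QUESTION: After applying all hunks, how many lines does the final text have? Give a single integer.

Hunk 1: at line 1 remove [ldgix,gttce] add [czwog,mzg,qyqla] -> 8 lines: ivu yney czwog mzg qyqla iwxbl iehrt zlc
Hunk 2: at line 5 remove [iwxbl] add [zwzk] -> 8 lines: ivu yney czwog mzg qyqla zwzk iehrt zlc
Hunk 3: at line 3 remove [mzg] add [wnga,emq] -> 9 lines: ivu yney czwog wnga emq qyqla zwzk iehrt zlc
Final line count: 9

Answer: 9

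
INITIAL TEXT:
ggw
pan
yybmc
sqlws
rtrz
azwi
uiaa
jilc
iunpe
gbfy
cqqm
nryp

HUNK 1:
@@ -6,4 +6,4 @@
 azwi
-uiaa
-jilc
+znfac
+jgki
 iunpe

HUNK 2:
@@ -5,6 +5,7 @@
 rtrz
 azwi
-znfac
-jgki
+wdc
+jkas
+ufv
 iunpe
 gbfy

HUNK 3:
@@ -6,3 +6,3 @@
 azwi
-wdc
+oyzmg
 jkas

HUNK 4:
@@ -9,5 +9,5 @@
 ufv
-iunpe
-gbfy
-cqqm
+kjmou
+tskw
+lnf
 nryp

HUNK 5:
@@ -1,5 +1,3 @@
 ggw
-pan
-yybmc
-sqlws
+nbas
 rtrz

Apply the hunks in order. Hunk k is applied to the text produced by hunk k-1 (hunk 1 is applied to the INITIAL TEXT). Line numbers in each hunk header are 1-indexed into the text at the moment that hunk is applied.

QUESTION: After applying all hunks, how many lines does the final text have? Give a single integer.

Hunk 1: at line 6 remove [uiaa,jilc] add [znfac,jgki] -> 12 lines: ggw pan yybmc sqlws rtrz azwi znfac jgki iunpe gbfy cqqm nryp
Hunk 2: at line 5 remove [znfac,jgki] add [wdc,jkas,ufv] -> 13 lines: ggw pan yybmc sqlws rtrz azwi wdc jkas ufv iunpe gbfy cqqm nryp
Hunk 3: at line 6 remove [wdc] add [oyzmg] -> 13 lines: ggw pan yybmc sqlws rtrz azwi oyzmg jkas ufv iunpe gbfy cqqm nryp
Hunk 4: at line 9 remove [iunpe,gbfy,cqqm] add [kjmou,tskw,lnf] -> 13 lines: ggw pan yybmc sqlws rtrz azwi oyzmg jkas ufv kjmou tskw lnf nryp
Hunk 5: at line 1 remove [pan,yybmc,sqlws] add [nbas] -> 11 lines: ggw nbas rtrz azwi oyzmg jkas ufv kjmou tskw lnf nryp
Final line count: 11

Answer: 11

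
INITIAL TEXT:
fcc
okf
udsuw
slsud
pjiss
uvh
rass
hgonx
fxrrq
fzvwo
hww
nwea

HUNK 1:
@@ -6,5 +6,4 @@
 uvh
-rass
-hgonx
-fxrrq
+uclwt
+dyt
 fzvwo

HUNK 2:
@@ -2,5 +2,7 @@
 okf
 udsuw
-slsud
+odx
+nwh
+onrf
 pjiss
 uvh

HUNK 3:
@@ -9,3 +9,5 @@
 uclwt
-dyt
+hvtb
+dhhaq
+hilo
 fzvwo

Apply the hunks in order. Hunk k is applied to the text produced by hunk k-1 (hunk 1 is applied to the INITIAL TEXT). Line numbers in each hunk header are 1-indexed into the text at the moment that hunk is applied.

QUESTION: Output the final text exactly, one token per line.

Answer: fcc
okf
udsuw
odx
nwh
onrf
pjiss
uvh
uclwt
hvtb
dhhaq
hilo
fzvwo
hww
nwea

Derivation:
Hunk 1: at line 6 remove [rass,hgonx,fxrrq] add [uclwt,dyt] -> 11 lines: fcc okf udsuw slsud pjiss uvh uclwt dyt fzvwo hww nwea
Hunk 2: at line 2 remove [slsud] add [odx,nwh,onrf] -> 13 lines: fcc okf udsuw odx nwh onrf pjiss uvh uclwt dyt fzvwo hww nwea
Hunk 3: at line 9 remove [dyt] add [hvtb,dhhaq,hilo] -> 15 lines: fcc okf udsuw odx nwh onrf pjiss uvh uclwt hvtb dhhaq hilo fzvwo hww nwea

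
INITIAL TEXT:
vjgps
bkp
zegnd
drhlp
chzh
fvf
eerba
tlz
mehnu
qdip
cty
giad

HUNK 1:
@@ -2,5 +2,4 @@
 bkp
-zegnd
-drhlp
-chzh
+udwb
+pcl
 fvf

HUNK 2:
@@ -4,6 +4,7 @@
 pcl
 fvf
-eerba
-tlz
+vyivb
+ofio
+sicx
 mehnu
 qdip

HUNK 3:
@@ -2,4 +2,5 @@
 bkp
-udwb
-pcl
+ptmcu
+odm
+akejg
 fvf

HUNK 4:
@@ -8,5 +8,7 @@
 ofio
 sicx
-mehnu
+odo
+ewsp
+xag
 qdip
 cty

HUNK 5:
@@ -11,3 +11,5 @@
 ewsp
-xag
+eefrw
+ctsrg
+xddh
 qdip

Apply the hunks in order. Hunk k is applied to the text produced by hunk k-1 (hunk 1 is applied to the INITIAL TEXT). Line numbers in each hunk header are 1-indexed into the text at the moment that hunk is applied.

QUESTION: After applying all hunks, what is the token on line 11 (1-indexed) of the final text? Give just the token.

Hunk 1: at line 2 remove [zegnd,drhlp,chzh] add [udwb,pcl] -> 11 lines: vjgps bkp udwb pcl fvf eerba tlz mehnu qdip cty giad
Hunk 2: at line 4 remove [eerba,tlz] add [vyivb,ofio,sicx] -> 12 lines: vjgps bkp udwb pcl fvf vyivb ofio sicx mehnu qdip cty giad
Hunk 3: at line 2 remove [udwb,pcl] add [ptmcu,odm,akejg] -> 13 lines: vjgps bkp ptmcu odm akejg fvf vyivb ofio sicx mehnu qdip cty giad
Hunk 4: at line 8 remove [mehnu] add [odo,ewsp,xag] -> 15 lines: vjgps bkp ptmcu odm akejg fvf vyivb ofio sicx odo ewsp xag qdip cty giad
Hunk 5: at line 11 remove [xag] add [eefrw,ctsrg,xddh] -> 17 lines: vjgps bkp ptmcu odm akejg fvf vyivb ofio sicx odo ewsp eefrw ctsrg xddh qdip cty giad
Final line 11: ewsp

Answer: ewsp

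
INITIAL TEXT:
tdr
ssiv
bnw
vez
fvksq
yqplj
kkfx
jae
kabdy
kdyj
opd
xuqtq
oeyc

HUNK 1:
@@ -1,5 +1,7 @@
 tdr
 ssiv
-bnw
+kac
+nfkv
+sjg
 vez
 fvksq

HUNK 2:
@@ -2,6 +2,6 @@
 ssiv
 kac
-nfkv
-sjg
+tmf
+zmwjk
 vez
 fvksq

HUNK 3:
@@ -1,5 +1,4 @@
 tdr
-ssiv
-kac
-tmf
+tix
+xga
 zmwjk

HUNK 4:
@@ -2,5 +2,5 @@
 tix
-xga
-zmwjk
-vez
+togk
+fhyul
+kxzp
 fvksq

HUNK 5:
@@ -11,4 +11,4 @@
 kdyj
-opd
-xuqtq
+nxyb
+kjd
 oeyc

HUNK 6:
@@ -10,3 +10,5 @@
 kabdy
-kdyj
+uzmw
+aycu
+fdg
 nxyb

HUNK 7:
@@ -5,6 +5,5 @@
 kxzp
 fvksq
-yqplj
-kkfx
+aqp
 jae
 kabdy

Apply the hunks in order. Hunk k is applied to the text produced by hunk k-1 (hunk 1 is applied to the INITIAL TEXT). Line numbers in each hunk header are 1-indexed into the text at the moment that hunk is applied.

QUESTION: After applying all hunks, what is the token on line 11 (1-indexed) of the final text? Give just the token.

Answer: aycu

Derivation:
Hunk 1: at line 1 remove [bnw] add [kac,nfkv,sjg] -> 15 lines: tdr ssiv kac nfkv sjg vez fvksq yqplj kkfx jae kabdy kdyj opd xuqtq oeyc
Hunk 2: at line 2 remove [nfkv,sjg] add [tmf,zmwjk] -> 15 lines: tdr ssiv kac tmf zmwjk vez fvksq yqplj kkfx jae kabdy kdyj opd xuqtq oeyc
Hunk 3: at line 1 remove [ssiv,kac,tmf] add [tix,xga] -> 14 lines: tdr tix xga zmwjk vez fvksq yqplj kkfx jae kabdy kdyj opd xuqtq oeyc
Hunk 4: at line 2 remove [xga,zmwjk,vez] add [togk,fhyul,kxzp] -> 14 lines: tdr tix togk fhyul kxzp fvksq yqplj kkfx jae kabdy kdyj opd xuqtq oeyc
Hunk 5: at line 11 remove [opd,xuqtq] add [nxyb,kjd] -> 14 lines: tdr tix togk fhyul kxzp fvksq yqplj kkfx jae kabdy kdyj nxyb kjd oeyc
Hunk 6: at line 10 remove [kdyj] add [uzmw,aycu,fdg] -> 16 lines: tdr tix togk fhyul kxzp fvksq yqplj kkfx jae kabdy uzmw aycu fdg nxyb kjd oeyc
Hunk 7: at line 5 remove [yqplj,kkfx] add [aqp] -> 15 lines: tdr tix togk fhyul kxzp fvksq aqp jae kabdy uzmw aycu fdg nxyb kjd oeyc
Final line 11: aycu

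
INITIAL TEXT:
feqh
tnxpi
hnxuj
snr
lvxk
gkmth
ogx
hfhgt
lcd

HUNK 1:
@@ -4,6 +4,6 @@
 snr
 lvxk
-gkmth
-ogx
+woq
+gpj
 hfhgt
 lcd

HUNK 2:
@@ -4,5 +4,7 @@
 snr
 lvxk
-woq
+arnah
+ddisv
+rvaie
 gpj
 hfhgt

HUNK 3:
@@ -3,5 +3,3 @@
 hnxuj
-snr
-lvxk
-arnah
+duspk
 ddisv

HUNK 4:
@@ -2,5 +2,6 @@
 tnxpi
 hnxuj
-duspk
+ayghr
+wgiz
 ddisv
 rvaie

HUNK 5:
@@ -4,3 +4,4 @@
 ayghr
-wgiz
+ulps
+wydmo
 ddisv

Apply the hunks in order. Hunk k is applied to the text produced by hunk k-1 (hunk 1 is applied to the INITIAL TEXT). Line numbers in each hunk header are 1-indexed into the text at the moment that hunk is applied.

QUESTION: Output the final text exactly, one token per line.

Hunk 1: at line 4 remove [gkmth,ogx] add [woq,gpj] -> 9 lines: feqh tnxpi hnxuj snr lvxk woq gpj hfhgt lcd
Hunk 2: at line 4 remove [woq] add [arnah,ddisv,rvaie] -> 11 lines: feqh tnxpi hnxuj snr lvxk arnah ddisv rvaie gpj hfhgt lcd
Hunk 3: at line 3 remove [snr,lvxk,arnah] add [duspk] -> 9 lines: feqh tnxpi hnxuj duspk ddisv rvaie gpj hfhgt lcd
Hunk 4: at line 2 remove [duspk] add [ayghr,wgiz] -> 10 lines: feqh tnxpi hnxuj ayghr wgiz ddisv rvaie gpj hfhgt lcd
Hunk 5: at line 4 remove [wgiz] add [ulps,wydmo] -> 11 lines: feqh tnxpi hnxuj ayghr ulps wydmo ddisv rvaie gpj hfhgt lcd

Answer: feqh
tnxpi
hnxuj
ayghr
ulps
wydmo
ddisv
rvaie
gpj
hfhgt
lcd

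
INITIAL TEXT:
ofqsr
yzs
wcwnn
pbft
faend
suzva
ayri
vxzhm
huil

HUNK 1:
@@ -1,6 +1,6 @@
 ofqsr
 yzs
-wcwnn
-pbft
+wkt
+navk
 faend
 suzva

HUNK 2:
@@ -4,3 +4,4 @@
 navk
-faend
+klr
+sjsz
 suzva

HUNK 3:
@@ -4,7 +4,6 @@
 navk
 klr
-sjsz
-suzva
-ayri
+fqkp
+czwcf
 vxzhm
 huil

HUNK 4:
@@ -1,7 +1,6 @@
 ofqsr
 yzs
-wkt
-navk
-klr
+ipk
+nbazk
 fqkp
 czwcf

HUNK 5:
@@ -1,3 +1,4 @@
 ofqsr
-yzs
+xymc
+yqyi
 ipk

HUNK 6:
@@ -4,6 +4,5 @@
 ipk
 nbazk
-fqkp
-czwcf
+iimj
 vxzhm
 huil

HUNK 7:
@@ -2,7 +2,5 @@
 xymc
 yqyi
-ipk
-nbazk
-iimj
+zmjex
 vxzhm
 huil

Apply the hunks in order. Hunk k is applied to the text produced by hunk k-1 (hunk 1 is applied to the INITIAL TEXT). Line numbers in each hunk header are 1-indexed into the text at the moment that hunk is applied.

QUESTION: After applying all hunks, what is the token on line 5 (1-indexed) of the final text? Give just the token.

Hunk 1: at line 1 remove [wcwnn,pbft] add [wkt,navk] -> 9 lines: ofqsr yzs wkt navk faend suzva ayri vxzhm huil
Hunk 2: at line 4 remove [faend] add [klr,sjsz] -> 10 lines: ofqsr yzs wkt navk klr sjsz suzva ayri vxzhm huil
Hunk 3: at line 4 remove [sjsz,suzva,ayri] add [fqkp,czwcf] -> 9 lines: ofqsr yzs wkt navk klr fqkp czwcf vxzhm huil
Hunk 4: at line 1 remove [wkt,navk,klr] add [ipk,nbazk] -> 8 lines: ofqsr yzs ipk nbazk fqkp czwcf vxzhm huil
Hunk 5: at line 1 remove [yzs] add [xymc,yqyi] -> 9 lines: ofqsr xymc yqyi ipk nbazk fqkp czwcf vxzhm huil
Hunk 6: at line 4 remove [fqkp,czwcf] add [iimj] -> 8 lines: ofqsr xymc yqyi ipk nbazk iimj vxzhm huil
Hunk 7: at line 2 remove [ipk,nbazk,iimj] add [zmjex] -> 6 lines: ofqsr xymc yqyi zmjex vxzhm huil
Final line 5: vxzhm

Answer: vxzhm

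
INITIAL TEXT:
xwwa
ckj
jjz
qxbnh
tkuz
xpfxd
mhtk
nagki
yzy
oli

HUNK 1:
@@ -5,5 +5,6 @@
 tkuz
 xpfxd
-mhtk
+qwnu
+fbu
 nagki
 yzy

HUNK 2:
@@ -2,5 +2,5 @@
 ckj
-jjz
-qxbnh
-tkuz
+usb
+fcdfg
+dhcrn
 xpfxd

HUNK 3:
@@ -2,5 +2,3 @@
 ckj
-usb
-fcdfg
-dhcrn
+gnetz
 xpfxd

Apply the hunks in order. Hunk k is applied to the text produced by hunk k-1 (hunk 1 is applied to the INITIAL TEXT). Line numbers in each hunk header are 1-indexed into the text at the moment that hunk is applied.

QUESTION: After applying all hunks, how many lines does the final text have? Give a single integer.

Answer: 9

Derivation:
Hunk 1: at line 5 remove [mhtk] add [qwnu,fbu] -> 11 lines: xwwa ckj jjz qxbnh tkuz xpfxd qwnu fbu nagki yzy oli
Hunk 2: at line 2 remove [jjz,qxbnh,tkuz] add [usb,fcdfg,dhcrn] -> 11 lines: xwwa ckj usb fcdfg dhcrn xpfxd qwnu fbu nagki yzy oli
Hunk 3: at line 2 remove [usb,fcdfg,dhcrn] add [gnetz] -> 9 lines: xwwa ckj gnetz xpfxd qwnu fbu nagki yzy oli
Final line count: 9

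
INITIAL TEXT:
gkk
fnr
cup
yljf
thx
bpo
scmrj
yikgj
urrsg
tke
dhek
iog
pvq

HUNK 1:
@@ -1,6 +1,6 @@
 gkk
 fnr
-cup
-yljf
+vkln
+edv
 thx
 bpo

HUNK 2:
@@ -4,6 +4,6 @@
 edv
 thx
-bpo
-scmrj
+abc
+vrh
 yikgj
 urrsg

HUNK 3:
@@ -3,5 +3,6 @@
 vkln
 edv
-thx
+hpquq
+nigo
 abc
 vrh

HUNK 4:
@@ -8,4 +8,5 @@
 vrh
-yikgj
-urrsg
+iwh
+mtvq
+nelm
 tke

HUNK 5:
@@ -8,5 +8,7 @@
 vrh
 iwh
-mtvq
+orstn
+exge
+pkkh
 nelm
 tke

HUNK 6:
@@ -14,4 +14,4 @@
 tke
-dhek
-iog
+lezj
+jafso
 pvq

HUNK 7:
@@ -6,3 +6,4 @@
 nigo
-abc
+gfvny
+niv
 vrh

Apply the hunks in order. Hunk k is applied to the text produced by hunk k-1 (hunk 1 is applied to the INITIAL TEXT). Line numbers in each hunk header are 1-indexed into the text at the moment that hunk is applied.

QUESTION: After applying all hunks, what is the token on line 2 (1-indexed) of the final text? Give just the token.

Hunk 1: at line 1 remove [cup,yljf] add [vkln,edv] -> 13 lines: gkk fnr vkln edv thx bpo scmrj yikgj urrsg tke dhek iog pvq
Hunk 2: at line 4 remove [bpo,scmrj] add [abc,vrh] -> 13 lines: gkk fnr vkln edv thx abc vrh yikgj urrsg tke dhek iog pvq
Hunk 3: at line 3 remove [thx] add [hpquq,nigo] -> 14 lines: gkk fnr vkln edv hpquq nigo abc vrh yikgj urrsg tke dhek iog pvq
Hunk 4: at line 8 remove [yikgj,urrsg] add [iwh,mtvq,nelm] -> 15 lines: gkk fnr vkln edv hpquq nigo abc vrh iwh mtvq nelm tke dhek iog pvq
Hunk 5: at line 8 remove [mtvq] add [orstn,exge,pkkh] -> 17 lines: gkk fnr vkln edv hpquq nigo abc vrh iwh orstn exge pkkh nelm tke dhek iog pvq
Hunk 6: at line 14 remove [dhek,iog] add [lezj,jafso] -> 17 lines: gkk fnr vkln edv hpquq nigo abc vrh iwh orstn exge pkkh nelm tke lezj jafso pvq
Hunk 7: at line 6 remove [abc] add [gfvny,niv] -> 18 lines: gkk fnr vkln edv hpquq nigo gfvny niv vrh iwh orstn exge pkkh nelm tke lezj jafso pvq
Final line 2: fnr

Answer: fnr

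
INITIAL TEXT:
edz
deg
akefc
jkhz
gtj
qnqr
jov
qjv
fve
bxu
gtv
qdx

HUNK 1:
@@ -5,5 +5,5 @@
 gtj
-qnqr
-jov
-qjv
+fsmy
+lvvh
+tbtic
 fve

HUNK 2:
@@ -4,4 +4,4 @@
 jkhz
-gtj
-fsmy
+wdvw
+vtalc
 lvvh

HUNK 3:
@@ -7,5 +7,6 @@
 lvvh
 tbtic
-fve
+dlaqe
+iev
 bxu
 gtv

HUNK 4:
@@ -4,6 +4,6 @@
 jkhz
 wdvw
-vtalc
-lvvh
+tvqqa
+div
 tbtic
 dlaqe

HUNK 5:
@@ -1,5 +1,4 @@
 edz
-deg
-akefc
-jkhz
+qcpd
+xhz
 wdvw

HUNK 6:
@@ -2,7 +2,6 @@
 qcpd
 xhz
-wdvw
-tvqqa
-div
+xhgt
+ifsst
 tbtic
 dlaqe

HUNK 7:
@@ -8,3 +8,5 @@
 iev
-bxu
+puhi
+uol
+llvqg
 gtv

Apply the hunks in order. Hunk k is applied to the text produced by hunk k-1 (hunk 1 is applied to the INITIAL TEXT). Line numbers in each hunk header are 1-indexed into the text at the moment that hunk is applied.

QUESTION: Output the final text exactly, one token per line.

Hunk 1: at line 5 remove [qnqr,jov,qjv] add [fsmy,lvvh,tbtic] -> 12 lines: edz deg akefc jkhz gtj fsmy lvvh tbtic fve bxu gtv qdx
Hunk 2: at line 4 remove [gtj,fsmy] add [wdvw,vtalc] -> 12 lines: edz deg akefc jkhz wdvw vtalc lvvh tbtic fve bxu gtv qdx
Hunk 3: at line 7 remove [fve] add [dlaqe,iev] -> 13 lines: edz deg akefc jkhz wdvw vtalc lvvh tbtic dlaqe iev bxu gtv qdx
Hunk 4: at line 4 remove [vtalc,lvvh] add [tvqqa,div] -> 13 lines: edz deg akefc jkhz wdvw tvqqa div tbtic dlaqe iev bxu gtv qdx
Hunk 5: at line 1 remove [deg,akefc,jkhz] add [qcpd,xhz] -> 12 lines: edz qcpd xhz wdvw tvqqa div tbtic dlaqe iev bxu gtv qdx
Hunk 6: at line 2 remove [wdvw,tvqqa,div] add [xhgt,ifsst] -> 11 lines: edz qcpd xhz xhgt ifsst tbtic dlaqe iev bxu gtv qdx
Hunk 7: at line 8 remove [bxu] add [puhi,uol,llvqg] -> 13 lines: edz qcpd xhz xhgt ifsst tbtic dlaqe iev puhi uol llvqg gtv qdx

Answer: edz
qcpd
xhz
xhgt
ifsst
tbtic
dlaqe
iev
puhi
uol
llvqg
gtv
qdx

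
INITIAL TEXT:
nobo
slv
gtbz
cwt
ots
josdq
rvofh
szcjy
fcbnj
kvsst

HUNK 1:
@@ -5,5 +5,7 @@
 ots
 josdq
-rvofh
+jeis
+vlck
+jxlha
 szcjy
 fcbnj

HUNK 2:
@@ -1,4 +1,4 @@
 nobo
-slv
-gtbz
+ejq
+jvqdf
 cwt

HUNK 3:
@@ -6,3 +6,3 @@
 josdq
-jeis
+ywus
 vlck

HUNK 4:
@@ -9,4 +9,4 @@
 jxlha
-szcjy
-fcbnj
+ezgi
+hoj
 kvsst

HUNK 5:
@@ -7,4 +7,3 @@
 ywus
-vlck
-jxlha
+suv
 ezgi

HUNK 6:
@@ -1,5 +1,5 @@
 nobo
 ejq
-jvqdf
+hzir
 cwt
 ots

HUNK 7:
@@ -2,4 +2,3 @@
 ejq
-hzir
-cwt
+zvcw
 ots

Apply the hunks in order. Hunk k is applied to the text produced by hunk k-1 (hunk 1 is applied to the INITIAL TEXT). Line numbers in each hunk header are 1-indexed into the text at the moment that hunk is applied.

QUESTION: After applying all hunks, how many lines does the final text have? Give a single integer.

Hunk 1: at line 5 remove [rvofh] add [jeis,vlck,jxlha] -> 12 lines: nobo slv gtbz cwt ots josdq jeis vlck jxlha szcjy fcbnj kvsst
Hunk 2: at line 1 remove [slv,gtbz] add [ejq,jvqdf] -> 12 lines: nobo ejq jvqdf cwt ots josdq jeis vlck jxlha szcjy fcbnj kvsst
Hunk 3: at line 6 remove [jeis] add [ywus] -> 12 lines: nobo ejq jvqdf cwt ots josdq ywus vlck jxlha szcjy fcbnj kvsst
Hunk 4: at line 9 remove [szcjy,fcbnj] add [ezgi,hoj] -> 12 lines: nobo ejq jvqdf cwt ots josdq ywus vlck jxlha ezgi hoj kvsst
Hunk 5: at line 7 remove [vlck,jxlha] add [suv] -> 11 lines: nobo ejq jvqdf cwt ots josdq ywus suv ezgi hoj kvsst
Hunk 6: at line 1 remove [jvqdf] add [hzir] -> 11 lines: nobo ejq hzir cwt ots josdq ywus suv ezgi hoj kvsst
Hunk 7: at line 2 remove [hzir,cwt] add [zvcw] -> 10 lines: nobo ejq zvcw ots josdq ywus suv ezgi hoj kvsst
Final line count: 10

Answer: 10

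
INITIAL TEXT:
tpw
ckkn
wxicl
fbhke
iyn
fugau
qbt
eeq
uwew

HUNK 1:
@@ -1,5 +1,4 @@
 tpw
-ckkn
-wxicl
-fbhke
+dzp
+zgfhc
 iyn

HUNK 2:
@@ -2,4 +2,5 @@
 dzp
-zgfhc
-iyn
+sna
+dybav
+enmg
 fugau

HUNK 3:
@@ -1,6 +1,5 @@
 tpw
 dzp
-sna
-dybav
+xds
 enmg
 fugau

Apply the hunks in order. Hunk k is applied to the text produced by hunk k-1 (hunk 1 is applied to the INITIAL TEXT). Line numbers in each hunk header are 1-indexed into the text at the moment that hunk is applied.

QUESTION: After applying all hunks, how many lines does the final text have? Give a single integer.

Answer: 8

Derivation:
Hunk 1: at line 1 remove [ckkn,wxicl,fbhke] add [dzp,zgfhc] -> 8 lines: tpw dzp zgfhc iyn fugau qbt eeq uwew
Hunk 2: at line 2 remove [zgfhc,iyn] add [sna,dybav,enmg] -> 9 lines: tpw dzp sna dybav enmg fugau qbt eeq uwew
Hunk 3: at line 1 remove [sna,dybav] add [xds] -> 8 lines: tpw dzp xds enmg fugau qbt eeq uwew
Final line count: 8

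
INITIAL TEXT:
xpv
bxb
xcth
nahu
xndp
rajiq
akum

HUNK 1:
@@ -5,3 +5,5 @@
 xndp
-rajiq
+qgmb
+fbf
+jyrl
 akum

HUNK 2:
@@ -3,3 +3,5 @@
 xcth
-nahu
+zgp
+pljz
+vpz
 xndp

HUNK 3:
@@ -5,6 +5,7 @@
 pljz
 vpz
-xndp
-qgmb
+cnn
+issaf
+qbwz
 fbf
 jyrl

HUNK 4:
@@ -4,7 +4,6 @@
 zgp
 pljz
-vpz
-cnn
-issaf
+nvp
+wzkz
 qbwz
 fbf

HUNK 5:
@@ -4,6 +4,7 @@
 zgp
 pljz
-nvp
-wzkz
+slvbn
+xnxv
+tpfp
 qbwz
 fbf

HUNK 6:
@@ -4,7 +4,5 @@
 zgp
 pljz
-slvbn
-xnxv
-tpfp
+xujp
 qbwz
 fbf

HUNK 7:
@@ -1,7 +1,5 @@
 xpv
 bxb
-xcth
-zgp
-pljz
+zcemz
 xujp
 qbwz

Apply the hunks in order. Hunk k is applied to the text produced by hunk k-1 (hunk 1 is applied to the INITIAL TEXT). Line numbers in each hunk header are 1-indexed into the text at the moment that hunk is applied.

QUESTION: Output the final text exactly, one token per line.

Hunk 1: at line 5 remove [rajiq] add [qgmb,fbf,jyrl] -> 9 lines: xpv bxb xcth nahu xndp qgmb fbf jyrl akum
Hunk 2: at line 3 remove [nahu] add [zgp,pljz,vpz] -> 11 lines: xpv bxb xcth zgp pljz vpz xndp qgmb fbf jyrl akum
Hunk 3: at line 5 remove [xndp,qgmb] add [cnn,issaf,qbwz] -> 12 lines: xpv bxb xcth zgp pljz vpz cnn issaf qbwz fbf jyrl akum
Hunk 4: at line 4 remove [vpz,cnn,issaf] add [nvp,wzkz] -> 11 lines: xpv bxb xcth zgp pljz nvp wzkz qbwz fbf jyrl akum
Hunk 5: at line 4 remove [nvp,wzkz] add [slvbn,xnxv,tpfp] -> 12 lines: xpv bxb xcth zgp pljz slvbn xnxv tpfp qbwz fbf jyrl akum
Hunk 6: at line 4 remove [slvbn,xnxv,tpfp] add [xujp] -> 10 lines: xpv bxb xcth zgp pljz xujp qbwz fbf jyrl akum
Hunk 7: at line 1 remove [xcth,zgp,pljz] add [zcemz] -> 8 lines: xpv bxb zcemz xujp qbwz fbf jyrl akum

Answer: xpv
bxb
zcemz
xujp
qbwz
fbf
jyrl
akum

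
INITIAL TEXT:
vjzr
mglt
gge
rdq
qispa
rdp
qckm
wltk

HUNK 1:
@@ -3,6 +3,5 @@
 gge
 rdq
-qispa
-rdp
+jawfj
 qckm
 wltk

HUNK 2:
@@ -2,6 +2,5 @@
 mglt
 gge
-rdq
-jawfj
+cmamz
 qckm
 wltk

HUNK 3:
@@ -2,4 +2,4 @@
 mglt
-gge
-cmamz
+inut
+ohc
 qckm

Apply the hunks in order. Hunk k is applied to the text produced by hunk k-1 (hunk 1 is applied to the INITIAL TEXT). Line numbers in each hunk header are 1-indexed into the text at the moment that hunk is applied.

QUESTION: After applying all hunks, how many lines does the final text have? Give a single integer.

Answer: 6

Derivation:
Hunk 1: at line 3 remove [qispa,rdp] add [jawfj] -> 7 lines: vjzr mglt gge rdq jawfj qckm wltk
Hunk 2: at line 2 remove [rdq,jawfj] add [cmamz] -> 6 lines: vjzr mglt gge cmamz qckm wltk
Hunk 3: at line 2 remove [gge,cmamz] add [inut,ohc] -> 6 lines: vjzr mglt inut ohc qckm wltk
Final line count: 6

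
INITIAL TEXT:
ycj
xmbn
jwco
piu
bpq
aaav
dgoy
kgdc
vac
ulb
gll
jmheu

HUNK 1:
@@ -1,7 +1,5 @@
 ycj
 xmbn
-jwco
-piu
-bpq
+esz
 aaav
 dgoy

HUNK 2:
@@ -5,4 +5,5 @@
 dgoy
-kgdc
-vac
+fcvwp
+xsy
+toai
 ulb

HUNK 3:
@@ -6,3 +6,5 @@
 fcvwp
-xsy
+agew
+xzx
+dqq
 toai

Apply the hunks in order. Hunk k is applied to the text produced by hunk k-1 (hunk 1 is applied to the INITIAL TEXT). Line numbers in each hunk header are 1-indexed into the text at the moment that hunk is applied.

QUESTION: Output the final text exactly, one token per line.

Hunk 1: at line 1 remove [jwco,piu,bpq] add [esz] -> 10 lines: ycj xmbn esz aaav dgoy kgdc vac ulb gll jmheu
Hunk 2: at line 5 remove [kgdc,vac] add [fcvwp,xsy,toai] -> 11 lines: ycj xmbn esz aaav dgoy fcvwp xsy toai ulb gll jmheu
Hunk 3: at line 6 remove [xsy] add [agew,xzx,dqq] -> 13 lines: ycj xmbn esz aaav dgoy fcvwp agew xzx dqq toai ulb gll jmheu

Answer: ycj
xmbn
esz
aaav
dgoy
fcvwp
agew
xzx
dqq
toai
ulb
gll
jmheu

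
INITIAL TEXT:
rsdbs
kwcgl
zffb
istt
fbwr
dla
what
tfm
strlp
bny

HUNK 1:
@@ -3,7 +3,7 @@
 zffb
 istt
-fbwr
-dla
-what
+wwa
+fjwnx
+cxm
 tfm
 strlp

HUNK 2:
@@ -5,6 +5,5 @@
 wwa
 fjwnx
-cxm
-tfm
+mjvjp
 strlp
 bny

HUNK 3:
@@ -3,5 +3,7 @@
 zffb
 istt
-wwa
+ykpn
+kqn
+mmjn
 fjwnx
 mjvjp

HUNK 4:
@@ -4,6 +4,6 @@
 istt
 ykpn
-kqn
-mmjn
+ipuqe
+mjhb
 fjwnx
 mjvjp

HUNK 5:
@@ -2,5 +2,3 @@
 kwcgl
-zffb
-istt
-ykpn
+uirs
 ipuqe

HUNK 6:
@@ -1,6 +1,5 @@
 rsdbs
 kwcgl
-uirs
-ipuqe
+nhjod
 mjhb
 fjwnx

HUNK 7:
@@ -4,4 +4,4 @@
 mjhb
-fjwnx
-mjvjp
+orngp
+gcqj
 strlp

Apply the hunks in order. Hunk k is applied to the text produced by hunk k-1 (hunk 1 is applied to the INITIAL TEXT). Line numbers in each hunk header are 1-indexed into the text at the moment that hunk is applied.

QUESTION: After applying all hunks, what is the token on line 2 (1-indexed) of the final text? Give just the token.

Answer: kwcgl

Derivation:
Hunk 1: at line 3 remove [fbwr,dla,what] add [wwa,fjwnx,cxm] -> 10 lines: rsdbs kwcgl zffb istt wwa fjwnx cxm tfm strlp bny
Hunk 2: at line 5 remove [cxm,tfm] add [mjvjp] -> 9 lines: rsdbs kwcgl zffb istt wwa fjwnx mjvjp strlp bny
Hunk 3: at line 3 remove [wwa] add [ykpn,kqn,mmjn] -> 11 lines: rsdbs kwcgl zffb istt ykpn kqn mmjn fjwnx mjvjp strlp bny
Hunk 4: at line 4 remove [kqn,mmjn] add [ipuqe,mjhb] -> 11 lines: rsdbs kwcgl zffb istt ykpn ipuqe mjhb fjwnx mjvjp strlp bny
Hunk 5: at line 2 remove [zffb,istt,ykpn] add [uirs] -> 9 lines: rsdbs kwcgl uirs ipuqe mjhb fjwnx mjvjp strlp bny
Hunk 6: at line 1 remove [uirs,ipuqe] add [nhjod] -> 8 lines: rsdbs kwcgl nhjod mjhb fjwnx mjvjp strlp bny
Hunk 7: at line 4 remove [fjwnx,mjvjp] add [orngp,gcqj] -> 8 lines: rsdbs kwcgl nhjod mjhb orngp gcqj strlp bny
Final line 2: kwcgl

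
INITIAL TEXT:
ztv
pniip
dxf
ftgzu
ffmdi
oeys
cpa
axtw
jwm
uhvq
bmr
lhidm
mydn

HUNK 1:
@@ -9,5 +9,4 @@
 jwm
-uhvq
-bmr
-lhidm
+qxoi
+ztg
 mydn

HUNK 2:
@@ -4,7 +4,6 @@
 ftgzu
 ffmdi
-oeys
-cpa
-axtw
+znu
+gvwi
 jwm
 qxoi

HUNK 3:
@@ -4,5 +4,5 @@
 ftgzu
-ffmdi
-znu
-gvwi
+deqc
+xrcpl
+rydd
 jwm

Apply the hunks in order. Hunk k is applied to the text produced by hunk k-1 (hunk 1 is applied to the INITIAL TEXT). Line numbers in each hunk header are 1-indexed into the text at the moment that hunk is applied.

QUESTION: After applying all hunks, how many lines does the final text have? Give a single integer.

Answer: 11

Derivation:
Hunk 1: at line 9 remove [uhvq,bmr,lhidm] add [qxoi,ztg] -> 12 lines: ztv pniip dxf ftgzu ffmdi oeys cpa axtw jwm qxoi ztg mydn
Hunk 2: at line 4 remove [oeys,cpa,axtw] add [znu,gvwi] -> 11 lines: ztv pniip dxf ftgzu ffmdi znu gvwi jwm qxoi ztg mydn
Hunk 3: at line 4 remove [ffmdi,znu,gvwi] add [deqc,xrcpl,rydd] -> 11 lines: ztv pniip dxf ftgzu deqc xrcpl rydd jwm qxoi ztg mydn
Final line count: 11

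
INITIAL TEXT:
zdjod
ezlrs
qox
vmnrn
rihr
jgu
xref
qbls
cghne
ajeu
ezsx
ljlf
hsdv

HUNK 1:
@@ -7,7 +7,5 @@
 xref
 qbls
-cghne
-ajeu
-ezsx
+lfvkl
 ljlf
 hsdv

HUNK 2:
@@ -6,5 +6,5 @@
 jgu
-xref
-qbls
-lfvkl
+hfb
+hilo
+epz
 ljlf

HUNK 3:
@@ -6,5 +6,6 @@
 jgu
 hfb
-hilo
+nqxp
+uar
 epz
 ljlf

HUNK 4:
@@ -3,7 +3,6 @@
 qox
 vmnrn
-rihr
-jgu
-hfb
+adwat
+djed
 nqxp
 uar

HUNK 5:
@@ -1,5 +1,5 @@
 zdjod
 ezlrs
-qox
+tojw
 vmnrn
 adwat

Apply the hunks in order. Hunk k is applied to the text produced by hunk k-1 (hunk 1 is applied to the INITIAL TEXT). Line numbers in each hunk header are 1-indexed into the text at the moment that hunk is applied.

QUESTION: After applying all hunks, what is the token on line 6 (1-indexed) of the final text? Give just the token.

Answer: djed

Derivation:
Hunk 1: at line 7 remove [cghne,ajeu,ezsx] add [lfvkl] -> 11 lines: zdjod ezlrs qox vmnrn rihr jgu xref qbls lfvkl ljlf hsdv
Hunk 2: at line 6 remove [xref,qbls,lfvkl] add [hfb,hilo,epz] -> 11 lines: zdjod ezlrs qox vmnrn rihr jgu hfb hilo epz ljlf hsdv
Hunk 3: at line 6 remove [hilo] add [nqxp,uar] -> 12 lines: zdjod ezlrs qox vmnrn rihr jgu hfb nqxp uar epz ljlf hsdv
Hunk 4: at line 3 remove [rihr,jgu,hfb] add [adwat,djed] -> 11 lines: zdjod ezlrs qox vmnrn adwat djed nqxp uar epz ljlf hsdv
Hunk 5: at line 1 remove [qox] add [tojw] -> 11 lines: zdjod ezlrs tojw vmnrn adwat djed nqxp uar epz ljlf hsdv
Final line 6: djed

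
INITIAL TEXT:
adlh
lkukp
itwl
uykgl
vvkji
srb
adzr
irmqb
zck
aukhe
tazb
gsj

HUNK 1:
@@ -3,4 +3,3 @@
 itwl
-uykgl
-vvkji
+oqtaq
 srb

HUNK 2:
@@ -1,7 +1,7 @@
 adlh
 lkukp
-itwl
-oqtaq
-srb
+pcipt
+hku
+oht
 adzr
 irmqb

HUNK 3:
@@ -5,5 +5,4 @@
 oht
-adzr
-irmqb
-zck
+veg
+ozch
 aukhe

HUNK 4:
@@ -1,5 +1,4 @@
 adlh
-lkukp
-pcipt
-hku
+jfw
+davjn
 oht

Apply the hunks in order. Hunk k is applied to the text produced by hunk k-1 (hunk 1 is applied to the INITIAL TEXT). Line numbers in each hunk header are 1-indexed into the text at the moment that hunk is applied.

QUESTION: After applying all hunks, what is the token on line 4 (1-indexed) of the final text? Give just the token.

Answer: oht

Derivation:
Hunk 1: at line 3 remove [uykgl,vvkji] add [oqtaq] -> 11 lines: adlh lkukp itwl oqtaq srb adzr irmqb zck aukhe tazb gsj
Hunk 2: at line 1 remove [itwl,oqtaq,srb] add [pcipt,hku,oht] -> 11 lines: adlh lkukp pcipt hku oht adzr irmqb zck aukhe tazb gsj
Hunk 3: at line 5 remove [adzr,irmqb,zck] add [veg,ozch] -> 10 lines: adlh lkukp pcipt hku oht veg ozch aukhe tazb gsj
Hunk 4: at line 1 remove [lkukp,pcipt,hku] add [jfw,davjn] -> 9 lines: adlh jfw davjn oht veg ozch aukhe tazb gsj
Final line 4: oht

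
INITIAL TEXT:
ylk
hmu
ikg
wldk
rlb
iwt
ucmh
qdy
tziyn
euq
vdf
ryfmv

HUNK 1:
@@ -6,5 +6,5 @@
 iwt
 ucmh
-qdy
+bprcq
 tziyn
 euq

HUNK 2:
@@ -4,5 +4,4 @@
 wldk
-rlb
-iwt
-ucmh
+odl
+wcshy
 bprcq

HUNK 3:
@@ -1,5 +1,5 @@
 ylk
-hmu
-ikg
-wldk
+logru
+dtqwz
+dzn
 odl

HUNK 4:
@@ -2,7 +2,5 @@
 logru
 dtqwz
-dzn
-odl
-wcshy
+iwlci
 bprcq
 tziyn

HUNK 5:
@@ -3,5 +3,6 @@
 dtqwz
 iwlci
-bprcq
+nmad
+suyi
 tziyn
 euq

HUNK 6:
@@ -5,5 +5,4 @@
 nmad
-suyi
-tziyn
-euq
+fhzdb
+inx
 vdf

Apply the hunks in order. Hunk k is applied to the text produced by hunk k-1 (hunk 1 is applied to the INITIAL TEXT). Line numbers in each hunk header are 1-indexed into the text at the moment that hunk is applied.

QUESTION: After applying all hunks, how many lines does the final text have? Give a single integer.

Hunk 1: at line 6 remove [qdy] add [bprcq] -> 12 lines: ylk hmu ikg wldk rlb iwt ucmh bprcq tziyn euq vdf ryfmv
Hunk 2: at line 4 remove [rlb,iwt,ucmh] add [odl,wcshy] -> 11 lines: ylk hmu ikg wldk odl wcshy bprcq tziyn euq vdf ryfmv
Hunk 3: at line 1 remove [hmu,ikg,wldk] add [logru,dtqwz,dzn] -> 11 lines: ylk logru dtqwz dzn odl wcshy bprcq tziyn euq vdf ryfmv
Hunk 4: at line 2 remove [dzn,odl,wcshy] add [iwlci] -> 9 lines: ylk logru dtqwz iwlci bprcq tziyn euq vdf ryfmv
Hunk 5: at line 3 remove [bprcq] add [nmad,suyi] -> 10 lines: ylk logru dtqwz iwlci nmad suyi tziyn euq vdf ryfmv
Hunk 6: at line 5 remove [suyi,tziyn,euq] add [fhzdb,inx] -> 9 lines: ylk logru dtqwz iwlci nmad fhzdb inx vdf ryfmv
Final line count: 9

Answer: 9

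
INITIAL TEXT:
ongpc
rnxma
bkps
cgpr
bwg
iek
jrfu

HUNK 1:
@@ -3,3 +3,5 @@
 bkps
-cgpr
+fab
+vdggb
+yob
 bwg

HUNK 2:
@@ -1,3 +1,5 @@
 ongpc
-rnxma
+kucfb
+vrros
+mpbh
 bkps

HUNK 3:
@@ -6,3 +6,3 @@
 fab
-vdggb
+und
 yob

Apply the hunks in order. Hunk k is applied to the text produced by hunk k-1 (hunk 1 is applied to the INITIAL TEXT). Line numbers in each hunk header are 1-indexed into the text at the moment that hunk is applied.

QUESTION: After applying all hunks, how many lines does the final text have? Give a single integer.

Hunk 1: at line 3 remove [cgpr] add [fab,vdggb,yob] -> 9 lines: ongpc rnxma bkps fab vdggb yob bwg iek jrfu
Hunk 2: at line 1 remove [rnxma] add [kucfb,vrros,mpbh] -> 11 lines: ongpc kucfb vrros mpbh bkps fab vdggb yob bwg iek jrfu
Hunk 3: at line 6 remove [vdggb] add [und] -> 11 lines: ongpc kucfb vrros mpbh bkps fab und yob bwg iek jrfu
Final line count: 11

Answer: 11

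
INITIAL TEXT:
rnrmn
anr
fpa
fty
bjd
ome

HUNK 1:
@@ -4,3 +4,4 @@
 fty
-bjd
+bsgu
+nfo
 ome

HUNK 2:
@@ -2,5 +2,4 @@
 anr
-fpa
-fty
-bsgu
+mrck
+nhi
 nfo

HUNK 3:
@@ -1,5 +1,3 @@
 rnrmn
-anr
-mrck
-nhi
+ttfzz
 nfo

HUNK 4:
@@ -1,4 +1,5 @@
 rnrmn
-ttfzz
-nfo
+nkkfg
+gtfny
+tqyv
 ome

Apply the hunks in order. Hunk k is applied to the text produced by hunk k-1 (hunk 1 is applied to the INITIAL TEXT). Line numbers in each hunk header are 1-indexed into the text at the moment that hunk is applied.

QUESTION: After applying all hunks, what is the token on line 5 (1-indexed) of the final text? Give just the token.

Hunk 1: at line 4 remove [bjd] add [bsgu,nfo] -> 7 lines: rnrmn anr fpa fty bsgu nfo ome
Hunk 2: at line 2 remove [fpa,fty,bsgu] add [mrck,nhi] -> 6 lines: rnrmn anr mrck nhi nfo ome
Hunk 3: at line 1 remove [anr,mrck,nhi] add [ttfzz] -> 4 lines: rnrmn ttfzz nfo ome
Hunk 4: at line 1 remove [ttfzz,nfo] add [nkkfg,gtfny,tqyv] -> 5 lines: rnrmn nkkfg gtfny tqyv ome
Final line 5: ome

Answer: ome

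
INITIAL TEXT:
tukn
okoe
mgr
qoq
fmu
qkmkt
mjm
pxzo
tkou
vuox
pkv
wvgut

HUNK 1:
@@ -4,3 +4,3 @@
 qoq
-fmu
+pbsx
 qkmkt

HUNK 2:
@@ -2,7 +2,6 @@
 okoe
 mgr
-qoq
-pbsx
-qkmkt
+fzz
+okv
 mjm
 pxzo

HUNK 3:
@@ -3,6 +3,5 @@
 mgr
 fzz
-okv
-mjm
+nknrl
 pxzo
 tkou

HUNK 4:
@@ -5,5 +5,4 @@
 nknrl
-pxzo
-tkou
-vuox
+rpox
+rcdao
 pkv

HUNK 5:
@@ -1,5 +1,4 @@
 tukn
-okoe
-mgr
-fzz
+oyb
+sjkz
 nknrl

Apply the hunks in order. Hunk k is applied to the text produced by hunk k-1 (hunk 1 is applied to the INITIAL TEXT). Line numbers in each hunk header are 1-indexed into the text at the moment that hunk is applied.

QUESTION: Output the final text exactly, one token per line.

Answer: tukn
oyb
sjkz
nknrl
rpox
rcdao
pkv
wvgut

Derivation:
Hunk 1: at line 4 remove [fmu] add [pbsx] -> 12 lines: tukn okoe mgr qoq pbsx qkmkt mjm pxzo tkou vuox pkv wvgut
Hunk 2: at line 2 remove [qoq,pbsx,qkmkt] add [fzz,okv] -> 11 lines: tukn okoe mgr fzz okv mjm pxzo tkou vuox pkv wvgut
Hunk 3: at line 3 remove [okv,mjm] add [nknrl] -> 10 lines: tukn okoe mgr fzz nknrl pxzo tkou vuox pkv wvgut
Hunk 4: at line 5 remove [pxzo,tkou,vuox] add [rpox,rcdao] -> 9 lines: tukn okoe mgr fzz nknrl rpox rcdao pkv wvgut
Hunk 5: at line 1 remove [okoe,mgr,fzz] add [oyb,sjkz] -> 8 lines: tukn oyb sjkz nknrl rpox rcdao pkv wvgut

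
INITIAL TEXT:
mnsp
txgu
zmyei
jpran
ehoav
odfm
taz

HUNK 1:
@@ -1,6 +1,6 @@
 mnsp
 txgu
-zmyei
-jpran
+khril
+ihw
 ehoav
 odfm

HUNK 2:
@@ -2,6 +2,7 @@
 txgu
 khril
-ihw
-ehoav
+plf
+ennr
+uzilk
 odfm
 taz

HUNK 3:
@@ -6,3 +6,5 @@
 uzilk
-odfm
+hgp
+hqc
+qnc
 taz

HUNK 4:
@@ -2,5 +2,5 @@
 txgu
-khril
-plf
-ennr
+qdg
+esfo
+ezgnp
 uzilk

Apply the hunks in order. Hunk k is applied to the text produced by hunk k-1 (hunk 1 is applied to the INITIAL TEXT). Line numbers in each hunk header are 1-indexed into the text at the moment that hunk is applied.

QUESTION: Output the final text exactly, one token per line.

Hunk 1: at line 1 remove [zmyei,jpran] add [khril,ihw] -> 7 lines: mnsp txgu khril ihw ehoav odfm taz
Hunk 2: at line 2 remove [ihw,ehoav] add [plf,ennr,uzilk] -> 8 lines: mnsp txgu khril plf ennr uzilk odfm taz
Hunk 3: at line 6 remove [odfm] add [hgp,hqc,qnc] -> 10 lines: mnsp txgu khril plf ennr uzilk hgp hqc qnc taz
Hunk 4: at line 2 remove [khril,plf,ennr] add [qdg,esfo,ezgnp] -> 10 lines: mnsp txgu qdg esfo ezgnp uzilk hgp hqc qnc taz

Answer: mnsp
txgu
qdg
esfo
ezgnp
uzilk
hgp
hqc
qnc
taz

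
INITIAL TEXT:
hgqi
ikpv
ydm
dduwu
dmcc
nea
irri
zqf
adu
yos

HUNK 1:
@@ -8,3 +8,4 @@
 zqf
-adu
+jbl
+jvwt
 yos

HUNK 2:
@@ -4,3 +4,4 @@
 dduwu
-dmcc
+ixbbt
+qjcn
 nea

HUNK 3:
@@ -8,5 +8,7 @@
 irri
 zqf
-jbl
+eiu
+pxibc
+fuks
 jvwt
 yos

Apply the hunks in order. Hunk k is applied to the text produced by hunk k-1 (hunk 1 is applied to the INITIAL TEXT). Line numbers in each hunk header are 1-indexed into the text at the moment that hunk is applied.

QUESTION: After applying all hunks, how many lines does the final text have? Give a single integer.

Hunk 1: at line 8 remove [adu] add [jbl,jvwt] -> 11 lines: hgqi ikpv ydm dduwu dmcc nea irri zqf jbl jvwt yos
Hunk 2: at line 4 remove [dmcc] add [ixbbt,qjcn] -> 12 lines: hgqi ikpv ydm dduwu ixbbt qjcn nea irri zqf jbl jvwt yos
Hunk 3: at line 8 remove [jbl] add [eiu,pxibc,fuks] -> 14 lines: hgqi ikpv ydm dduwu ixbbt qjcn nea irri zqf eiu pxibc fuks jvwt yos
Final line count: 14

Answer: 14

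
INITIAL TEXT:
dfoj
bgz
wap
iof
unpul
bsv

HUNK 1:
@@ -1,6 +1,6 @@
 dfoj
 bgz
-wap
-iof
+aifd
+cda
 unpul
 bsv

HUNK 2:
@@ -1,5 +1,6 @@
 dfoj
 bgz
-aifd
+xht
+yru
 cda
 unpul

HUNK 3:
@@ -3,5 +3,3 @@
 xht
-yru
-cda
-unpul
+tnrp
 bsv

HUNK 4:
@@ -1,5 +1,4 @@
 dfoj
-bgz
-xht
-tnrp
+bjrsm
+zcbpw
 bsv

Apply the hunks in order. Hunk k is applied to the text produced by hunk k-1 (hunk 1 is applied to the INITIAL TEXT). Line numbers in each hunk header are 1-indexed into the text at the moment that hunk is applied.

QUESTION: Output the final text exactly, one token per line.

Hunk 1: at line 1 remove [wap,iof] add [aifd,cda] -> 6 lines: dfoj bgz aifd cda unpul bsv
Hunk 2: at line 1 remove [aifd] add [xht,yru] -> 7 lines: dfoj bgz xht yru cda unpul bsv
Hunk 3: at line 3 remove [yru,cda,unpul] add [tnrp] -> 5 lines: dfoj bgz xht tnrp bsv
Hunk 4: at line 1 remove [bgz,xht,tnrp] add [bjrsm,zcbpw] -> 4 lines: dfoj bjrsm zcbpw bsv

Answer: dfoj
bjrsm
zcbpw
bsv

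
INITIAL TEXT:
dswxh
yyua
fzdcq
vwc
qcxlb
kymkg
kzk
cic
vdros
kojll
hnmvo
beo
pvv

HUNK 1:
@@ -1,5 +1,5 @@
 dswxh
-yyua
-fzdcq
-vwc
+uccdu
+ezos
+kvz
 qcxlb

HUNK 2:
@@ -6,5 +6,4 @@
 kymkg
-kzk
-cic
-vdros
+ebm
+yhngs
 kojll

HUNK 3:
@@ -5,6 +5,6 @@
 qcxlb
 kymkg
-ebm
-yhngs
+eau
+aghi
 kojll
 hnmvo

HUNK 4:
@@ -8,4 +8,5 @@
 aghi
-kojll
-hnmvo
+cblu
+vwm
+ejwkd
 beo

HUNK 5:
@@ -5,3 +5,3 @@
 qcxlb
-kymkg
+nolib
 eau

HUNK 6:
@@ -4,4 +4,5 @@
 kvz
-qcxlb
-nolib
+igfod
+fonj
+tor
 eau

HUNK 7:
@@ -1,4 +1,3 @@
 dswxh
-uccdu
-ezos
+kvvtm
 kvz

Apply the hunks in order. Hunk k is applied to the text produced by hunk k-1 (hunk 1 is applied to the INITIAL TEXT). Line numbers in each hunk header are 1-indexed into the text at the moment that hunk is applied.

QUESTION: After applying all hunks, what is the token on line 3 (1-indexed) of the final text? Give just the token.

Hunk 1: at line 1 remove [yyua,fzdcq,vwc] add [uccdu,ezos,kvz] -> 13 lines: dswxh uccdu ezos kvz qcxlb kymkg kzk cic vdros kojll hnmvo beo pvv
Hunk 2: at line 6 remove [kzk,cic,vdros] add [ebm,yhngs] -> 12 lines: dswxh uccdu ezos kvz qcxlb kymkg ebm yhngs kojll hnmvo beo pvv
Hunk 3: at line 5 remove [ebm,yhngs] add [eau,aghi] -> 12 lines: dswxh uccdu ezos kvz qcxlb kymkg eau aghi kojll hnmvo beo pvv
Hunk 4: at line 8 remove [kojll,hnmvo] add [cblu,vwm,ejwkd] -> 13 lines: dswxh uccdu ezos kvz qcxlb kymkg eau aghi cblu vwm ejwkd beo pvv
Hunk 5: at line 5 remove [kymkg] add [nolib] -> 13 lines: dswxh uccdu ezos kvz qcxlb nolib eau aghi cblu vwm ejwkd beo pvv
Hunk 6: at line 4 remove [qcxlb,nolib] add [igfod,fonj,tor] -> 14 lines: dswxh uccdu ezos kvz igfod fonj tor eau aghi cblu vwm ejwkd beo pvv
Hunk 7: at line 1 remove [uccdu,ezos] add [kvvtm] -> 13 lines: dswxh kvvtm kvz igfod fonj tor eau aghi cblu vwm ejwkd beo pvv
Final line 3: kvz

Answer: kvz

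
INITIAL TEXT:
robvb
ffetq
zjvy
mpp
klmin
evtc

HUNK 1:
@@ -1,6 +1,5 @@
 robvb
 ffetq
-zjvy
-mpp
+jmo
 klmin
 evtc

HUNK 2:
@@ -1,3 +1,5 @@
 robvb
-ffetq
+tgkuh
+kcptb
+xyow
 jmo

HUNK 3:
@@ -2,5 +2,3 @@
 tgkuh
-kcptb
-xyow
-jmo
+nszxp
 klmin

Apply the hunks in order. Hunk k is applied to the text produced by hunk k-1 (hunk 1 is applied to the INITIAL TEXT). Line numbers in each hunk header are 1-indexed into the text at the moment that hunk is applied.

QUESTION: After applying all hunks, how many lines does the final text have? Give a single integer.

Answer: 5

Derivation:
Hunk 1: at line 1 remove [zjvy,mpp] add [jmo] -> 5 lines: robvb ffetq jmo klmin evtc
Hunk 2: at line 1 remove [ffetq] add [tgkuh,kcptb,xyow] -> 7 lines: robvb tgkuh kcptb xyow jmo klmin evtc
Hunk 3: at line 2 remove [kcptb,xyow,jmo] add [nszxp] -> 5 lines: robvb tgkuh nszxp klmin evtc
Final line count: 5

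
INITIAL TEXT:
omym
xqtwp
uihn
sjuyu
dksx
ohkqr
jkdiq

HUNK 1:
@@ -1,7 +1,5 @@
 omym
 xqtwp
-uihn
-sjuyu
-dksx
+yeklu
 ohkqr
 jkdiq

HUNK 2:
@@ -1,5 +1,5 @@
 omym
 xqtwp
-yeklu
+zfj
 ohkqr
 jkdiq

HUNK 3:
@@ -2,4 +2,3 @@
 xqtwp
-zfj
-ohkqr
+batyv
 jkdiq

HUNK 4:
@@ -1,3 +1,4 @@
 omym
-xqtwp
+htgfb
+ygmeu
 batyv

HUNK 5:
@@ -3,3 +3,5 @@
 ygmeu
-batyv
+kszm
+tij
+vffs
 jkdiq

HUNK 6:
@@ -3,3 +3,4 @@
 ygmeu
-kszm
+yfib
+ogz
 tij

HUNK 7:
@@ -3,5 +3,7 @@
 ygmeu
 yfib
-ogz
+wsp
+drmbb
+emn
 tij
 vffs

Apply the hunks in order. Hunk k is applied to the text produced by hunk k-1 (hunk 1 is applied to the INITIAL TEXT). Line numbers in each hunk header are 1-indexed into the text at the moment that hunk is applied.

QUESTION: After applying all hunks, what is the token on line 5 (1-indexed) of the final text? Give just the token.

Hunk 1: at line 1 remove [uihn,sjuyu,dksx] add [yeklu] -> 5 lines: omym xqtwp yeklu ohkqr jkdiq
Hunk 2: at line 1 remove [yeklu] add [zfj] -> 5 lines: omym xqtwp zfj ohkqr jkdiq
Hunk 3: at line 2 remove [zfj,ohkqr] add [batyv] -> 4 lines: omym xqtwp batyv jkdiq
Hunk 4: at line 1 remove [xqtwp] add [htgfb,ygmeu] -> 5 lines: omym htgfb ygmeu batyv jkdiq
Hunk 5: at line 3 remove [batyv] add [kszm,tij,vffs] -> 7 lines: omym htgfb ygmeu kszm tij vffs jkdiq
Hunk 6: at line 3 remove [kszm] add [yfib,ogz] -> 8 lines: omym htgfb ygmeu yfib ogz tij vffs jkdiq
Hunk 7: at line 3 remove [ogz] add [wsp,drmbb,emn] -> 10 lines: omym htgfb ygmeu yfib wsp drmbb emn tij vffs jkdiq
Final line 5: wsp

Answer: wsp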